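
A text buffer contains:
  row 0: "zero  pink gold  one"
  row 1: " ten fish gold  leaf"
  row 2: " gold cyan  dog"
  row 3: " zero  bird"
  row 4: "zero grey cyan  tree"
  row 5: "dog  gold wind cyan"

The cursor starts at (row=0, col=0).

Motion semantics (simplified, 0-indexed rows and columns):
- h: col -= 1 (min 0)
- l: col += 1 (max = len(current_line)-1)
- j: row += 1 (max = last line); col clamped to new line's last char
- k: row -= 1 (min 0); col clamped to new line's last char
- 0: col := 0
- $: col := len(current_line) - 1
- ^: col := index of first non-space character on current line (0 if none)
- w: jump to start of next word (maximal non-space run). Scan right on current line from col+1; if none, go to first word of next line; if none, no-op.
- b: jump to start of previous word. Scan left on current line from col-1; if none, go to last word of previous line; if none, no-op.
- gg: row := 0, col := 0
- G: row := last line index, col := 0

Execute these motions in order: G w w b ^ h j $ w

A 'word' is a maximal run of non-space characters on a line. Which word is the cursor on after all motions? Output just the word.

After 1 (G): row=5 col=0 char='d'
After 2 (w): row=5 col=5 char='g'
After 3 (w): row=5 col=10 char='w'
After 4 (b): row=5 col=5 char='g'
After 5 (^): row=5 col=0 char='d'
After 6 (h): row=5 col=0 char='d'
After 7 (j): row=5 col=0 char='d'
After 8 ($): row=5 col=18 char='n'
After 9 (w): row=5 col=18 char='n'

Answer: cyan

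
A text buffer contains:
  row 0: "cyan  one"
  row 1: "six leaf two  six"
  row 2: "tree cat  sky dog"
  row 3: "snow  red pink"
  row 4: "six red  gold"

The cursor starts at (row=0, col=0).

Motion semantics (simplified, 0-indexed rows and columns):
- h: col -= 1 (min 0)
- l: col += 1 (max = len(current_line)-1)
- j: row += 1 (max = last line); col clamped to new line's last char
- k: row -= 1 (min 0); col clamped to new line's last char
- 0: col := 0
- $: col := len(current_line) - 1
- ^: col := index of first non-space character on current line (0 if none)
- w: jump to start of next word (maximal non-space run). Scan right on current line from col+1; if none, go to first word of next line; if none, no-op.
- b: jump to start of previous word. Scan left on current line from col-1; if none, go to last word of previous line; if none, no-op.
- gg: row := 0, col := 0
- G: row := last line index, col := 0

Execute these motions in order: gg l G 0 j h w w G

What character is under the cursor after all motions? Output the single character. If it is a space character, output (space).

Answer: s

Derivation:
After 1 (gg): row=0 col=0 char='c'
After 2 (l): row=0 col=1 char='y'
After 3 (G): row=4 col=0 char='s'
After 4 (0): row=4 col=0 char='s'
After 5 (j): row=4 col=0 char='s'
After 6 (h): row=4 col=0 char='s'
After 7 (w): row=4 col=4 char='r'
After 8 (w): row=4 col=9 char='g'
After 9 (G): row=4 col=0 char='s'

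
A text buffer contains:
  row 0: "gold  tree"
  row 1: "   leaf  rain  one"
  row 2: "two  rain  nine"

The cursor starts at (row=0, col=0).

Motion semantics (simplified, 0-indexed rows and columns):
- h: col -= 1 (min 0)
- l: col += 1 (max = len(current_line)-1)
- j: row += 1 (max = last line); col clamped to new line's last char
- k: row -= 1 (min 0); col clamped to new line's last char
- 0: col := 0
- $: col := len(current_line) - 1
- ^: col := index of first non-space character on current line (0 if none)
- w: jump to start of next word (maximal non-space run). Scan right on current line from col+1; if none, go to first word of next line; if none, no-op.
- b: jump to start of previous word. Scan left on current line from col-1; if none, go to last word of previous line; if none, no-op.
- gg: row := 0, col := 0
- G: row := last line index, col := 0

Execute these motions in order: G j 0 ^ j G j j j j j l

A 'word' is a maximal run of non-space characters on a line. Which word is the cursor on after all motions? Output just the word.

After 1 (G): row=2 col=0 char='t'
After 2 (j): row=2 col=0 char='t'
After 3 (0): row=2 col=0 char='t'
After 4 (^): row=2 col=0 char='t'
After 5 (j): row=2 col=0 char='t'
After 6 (G): row=2 col=0 char='t'
After 7 (j): row=2 col=0 char='t'
After 8 (j): row=2 col=0 char='t'
After 9 (j): row=2 col=0 char='t'
After 10 (j): row=2 col=0 char='t'
After 11 (j): row=2 col=0 char='t'
After 12 (l): row=2 col=1 char='w'

Answer: two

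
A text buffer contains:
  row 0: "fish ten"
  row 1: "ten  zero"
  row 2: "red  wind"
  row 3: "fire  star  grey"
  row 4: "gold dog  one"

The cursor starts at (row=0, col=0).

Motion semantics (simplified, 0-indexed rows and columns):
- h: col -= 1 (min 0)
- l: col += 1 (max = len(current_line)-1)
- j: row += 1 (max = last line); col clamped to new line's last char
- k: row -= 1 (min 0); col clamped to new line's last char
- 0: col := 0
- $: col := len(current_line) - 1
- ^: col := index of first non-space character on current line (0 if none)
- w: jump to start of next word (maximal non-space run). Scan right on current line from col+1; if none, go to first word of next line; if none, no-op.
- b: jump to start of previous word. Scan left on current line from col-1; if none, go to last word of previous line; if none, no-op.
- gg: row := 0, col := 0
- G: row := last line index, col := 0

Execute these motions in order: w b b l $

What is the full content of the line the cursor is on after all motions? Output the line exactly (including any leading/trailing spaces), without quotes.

Answer: fish ten

Derivation:
After 1 (w): row=0 col=5 char='t'
After 2 (b): row=0 col=0 char='f'
After 3 (b): row=0 col=0 char='f'
After 4 (l): row=0 col=1 char='i'
After 5 ($): row=0 col=7 char='n'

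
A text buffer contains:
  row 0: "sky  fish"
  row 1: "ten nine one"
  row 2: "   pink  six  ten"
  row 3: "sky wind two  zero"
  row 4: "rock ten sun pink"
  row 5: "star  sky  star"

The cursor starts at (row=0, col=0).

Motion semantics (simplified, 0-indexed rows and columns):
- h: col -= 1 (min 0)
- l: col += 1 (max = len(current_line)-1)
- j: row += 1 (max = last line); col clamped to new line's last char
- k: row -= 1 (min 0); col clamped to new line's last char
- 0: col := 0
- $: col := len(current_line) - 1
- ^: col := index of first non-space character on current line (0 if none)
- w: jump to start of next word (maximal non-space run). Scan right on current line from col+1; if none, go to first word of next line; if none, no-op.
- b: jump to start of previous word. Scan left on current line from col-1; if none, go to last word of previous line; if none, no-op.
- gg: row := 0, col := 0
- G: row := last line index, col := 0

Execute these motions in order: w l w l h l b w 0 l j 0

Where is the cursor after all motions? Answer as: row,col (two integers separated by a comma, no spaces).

Answer: 2,0

Derivation:
After 1 (w): row=0 col=5 char='f'
After 2 (l): row=0 col=6 char='i'
After 3 (w): row=1 col=0 char='t'
After 4 (l): row=1 col=1 char='e'
After 5 (h): row=1 col=0 char='t'
After 6 (l): row=1 col=1 char='e'
After 7 (b): row=1 col=0 char='t'
After 8 (w): row=1 col=4 char='n'
After 9 (0): row=1 col=0 char='t'
After 10 (l): row=1 col=1 char='e'
After 11 (j): row=2 col=1 char='_'
After 12 (0): row=2 col=0 char='_'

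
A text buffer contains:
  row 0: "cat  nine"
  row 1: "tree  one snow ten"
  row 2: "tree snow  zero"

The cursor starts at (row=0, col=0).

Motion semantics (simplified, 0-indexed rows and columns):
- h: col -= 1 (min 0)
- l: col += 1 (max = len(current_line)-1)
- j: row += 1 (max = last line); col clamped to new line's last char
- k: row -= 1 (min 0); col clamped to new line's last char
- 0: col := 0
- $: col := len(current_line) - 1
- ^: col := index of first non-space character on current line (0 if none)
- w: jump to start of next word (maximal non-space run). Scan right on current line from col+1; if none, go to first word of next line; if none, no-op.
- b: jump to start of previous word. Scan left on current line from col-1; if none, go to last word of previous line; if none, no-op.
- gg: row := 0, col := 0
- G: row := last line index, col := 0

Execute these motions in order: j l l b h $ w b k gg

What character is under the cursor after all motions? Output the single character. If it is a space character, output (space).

Answer: c

Derivation:
After 1 (j): row=1 col=0 char='t'
After 2 (l): row=1 col=1 char='r'
After 3 (l): row=1 col=2 char='e'
After 4 (b): row=1 col=0 char='t'
After 5 (h): row=1 col=0 char='t'
After 6 ($): row=1 col=17 char='n'
After 7 (w): row=2 col=0 char='t'
After 8 (b): row=1 col=15 char='t'
After 9 (k): row=0 col=8 char='e'
After 10 (gg): row=0 col=0 char='c'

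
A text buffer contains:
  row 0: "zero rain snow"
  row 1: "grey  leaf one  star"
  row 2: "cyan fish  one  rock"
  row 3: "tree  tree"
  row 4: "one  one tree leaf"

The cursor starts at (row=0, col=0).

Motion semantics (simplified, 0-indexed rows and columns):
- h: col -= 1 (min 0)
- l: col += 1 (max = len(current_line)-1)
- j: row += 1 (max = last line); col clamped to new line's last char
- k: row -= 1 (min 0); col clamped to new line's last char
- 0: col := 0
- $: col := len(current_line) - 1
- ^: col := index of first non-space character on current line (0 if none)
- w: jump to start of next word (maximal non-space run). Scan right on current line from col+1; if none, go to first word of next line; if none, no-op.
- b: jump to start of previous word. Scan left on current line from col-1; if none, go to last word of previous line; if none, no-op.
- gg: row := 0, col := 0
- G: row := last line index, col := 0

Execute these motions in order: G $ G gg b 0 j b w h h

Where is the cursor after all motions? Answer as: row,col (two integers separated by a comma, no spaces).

Answer: 1,0

Derivation:
After 1 (G): row=4 col=0 char='o'
After 2 ($): row=4 col=17 char='f'
After 3 (G): row=4 col=0 char='o'
After 4 (gg): row=0 col=0 char='z'
After 5 (b): row=0 col=0 char='z'
After 6 (0): row=0 col=0 char='z'
After 7 (j): row=1 col=0 char='g'
After 8 (b): row=0 col=10 char='s'
After 9 (w): row=1 col=0 char='g'
After 10 (h): row=1 col=0 char='g'
After 11 (h): row=1 col=0 char='g'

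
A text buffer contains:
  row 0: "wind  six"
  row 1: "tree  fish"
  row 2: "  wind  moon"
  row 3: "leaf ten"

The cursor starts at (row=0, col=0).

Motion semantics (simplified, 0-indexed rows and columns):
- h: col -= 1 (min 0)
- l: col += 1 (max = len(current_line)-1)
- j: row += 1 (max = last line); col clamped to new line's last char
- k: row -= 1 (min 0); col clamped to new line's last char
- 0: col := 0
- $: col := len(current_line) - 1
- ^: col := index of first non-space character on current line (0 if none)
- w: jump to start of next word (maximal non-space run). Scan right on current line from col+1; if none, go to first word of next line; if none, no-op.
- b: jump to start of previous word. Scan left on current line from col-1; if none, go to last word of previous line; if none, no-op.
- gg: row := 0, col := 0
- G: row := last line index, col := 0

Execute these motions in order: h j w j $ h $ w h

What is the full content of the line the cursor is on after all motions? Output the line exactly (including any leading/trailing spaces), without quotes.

After 1 (h): row=0 col=0 char='w'
After 2 (j): row=1 col=0 char='t'
After 3 (w): row=1 col=6 char='f'
After 4 (j): row=2 col=6 char='_'
After 5 ($): row=2 col=11 char='n'
After 6 (h): row=2 col=10 char='o'
After 7 ($): row=2 col=11 char='n'
After 8 (w): row=3 col=0 char='l'
After 9 (h): row=3 col=0 char='l'

Answer: leaf ten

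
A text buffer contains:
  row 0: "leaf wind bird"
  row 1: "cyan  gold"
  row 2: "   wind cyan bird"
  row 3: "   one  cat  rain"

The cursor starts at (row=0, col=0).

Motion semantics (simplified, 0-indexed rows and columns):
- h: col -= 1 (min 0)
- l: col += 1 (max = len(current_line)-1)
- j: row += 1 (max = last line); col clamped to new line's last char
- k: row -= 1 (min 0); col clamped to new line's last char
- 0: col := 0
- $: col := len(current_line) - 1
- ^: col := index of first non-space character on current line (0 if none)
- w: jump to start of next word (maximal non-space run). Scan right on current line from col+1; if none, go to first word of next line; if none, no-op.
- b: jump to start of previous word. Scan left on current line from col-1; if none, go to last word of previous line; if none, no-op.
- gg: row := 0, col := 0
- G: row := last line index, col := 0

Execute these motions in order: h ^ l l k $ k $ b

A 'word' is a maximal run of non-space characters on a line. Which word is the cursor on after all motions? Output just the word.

Answer: bird

Derivation:
After 1 (h): row=0 col=0 char='l'
After 2 (^): row=0 col=0 char='l'
After 3 (l): row=0 col=1 char='e'
After 4 (l): row=0 col=2 char='a'
After 5 (k): row=0 col=2 char='a'
After 6 ($): row=0 col=13 char='d'
After 7 (k): row=0 col=13 char='d'
After 8 ($): row=0 col=13 char='d'
After 9 (b): row=0 col=10 char='b'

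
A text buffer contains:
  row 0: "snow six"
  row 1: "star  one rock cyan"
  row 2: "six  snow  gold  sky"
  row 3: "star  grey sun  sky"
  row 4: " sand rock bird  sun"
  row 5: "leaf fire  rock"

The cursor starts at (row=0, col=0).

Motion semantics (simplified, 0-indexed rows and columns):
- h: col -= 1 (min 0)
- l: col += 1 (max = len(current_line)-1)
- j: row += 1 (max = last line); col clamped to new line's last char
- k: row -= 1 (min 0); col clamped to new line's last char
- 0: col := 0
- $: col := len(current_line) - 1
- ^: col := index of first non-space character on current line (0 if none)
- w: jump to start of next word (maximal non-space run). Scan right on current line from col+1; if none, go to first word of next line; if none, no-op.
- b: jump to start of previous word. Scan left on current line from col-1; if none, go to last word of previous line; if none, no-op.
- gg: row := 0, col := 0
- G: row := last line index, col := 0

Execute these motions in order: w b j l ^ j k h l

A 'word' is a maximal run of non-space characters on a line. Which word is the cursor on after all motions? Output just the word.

After 1 (w): row=0 col=5 char='s'
After 2 (b): row=0 col=0 char='s'
After 3 (j): row=1 col=0 char='s'
After 4 (l): row=1 col=1 char='t'
After 5 (^): row=1 col=0 char='s'
After 6 (j): row=2 col=0 char='s'
After 7 (k): row=1 col=0 char='s'
After 8 (h): row=1 col=0 char='s'
After 9 (l): row=1 col=1 char='t'

Answer: star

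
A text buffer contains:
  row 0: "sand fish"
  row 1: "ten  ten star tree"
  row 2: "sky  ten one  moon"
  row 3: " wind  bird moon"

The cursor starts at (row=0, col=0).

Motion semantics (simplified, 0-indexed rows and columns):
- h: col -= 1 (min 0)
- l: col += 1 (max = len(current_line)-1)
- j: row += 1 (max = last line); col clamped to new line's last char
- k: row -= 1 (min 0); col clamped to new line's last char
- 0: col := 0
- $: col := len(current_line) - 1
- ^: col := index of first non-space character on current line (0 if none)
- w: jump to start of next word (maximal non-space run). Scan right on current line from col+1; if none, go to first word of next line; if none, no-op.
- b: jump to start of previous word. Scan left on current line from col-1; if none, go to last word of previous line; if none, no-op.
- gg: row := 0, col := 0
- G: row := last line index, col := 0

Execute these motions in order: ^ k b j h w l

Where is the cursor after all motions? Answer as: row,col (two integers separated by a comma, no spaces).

Answer: 1,6

Derivation:
After 1 (^): row=0 col=0 char='s'
After 2 (k): row=0 col=0 char='s'
After 3 (b): row=0 col=0 char='s'
After 4 (j): row=1 col=0 char='t'
After 5 (h): row=1 col=0 char='t'
After 6 (w): row=1 col=5 char='t'
After 7 (l): row=1 col=6 char='e'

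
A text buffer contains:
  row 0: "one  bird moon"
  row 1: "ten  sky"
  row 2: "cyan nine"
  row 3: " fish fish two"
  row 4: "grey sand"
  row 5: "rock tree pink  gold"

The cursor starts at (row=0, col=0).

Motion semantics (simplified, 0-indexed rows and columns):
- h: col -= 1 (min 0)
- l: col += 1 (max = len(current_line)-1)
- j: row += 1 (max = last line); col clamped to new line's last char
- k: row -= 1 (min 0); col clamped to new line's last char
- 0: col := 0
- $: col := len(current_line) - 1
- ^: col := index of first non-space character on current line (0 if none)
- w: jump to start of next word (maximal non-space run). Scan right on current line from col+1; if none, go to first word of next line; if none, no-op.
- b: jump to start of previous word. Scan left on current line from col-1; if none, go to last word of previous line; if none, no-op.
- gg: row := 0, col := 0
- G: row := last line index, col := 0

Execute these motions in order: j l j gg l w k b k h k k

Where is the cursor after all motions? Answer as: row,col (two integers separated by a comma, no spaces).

Answer: 0,0

Derivation:
After 1 (j): row=1 col=0 char='t'
After 2 (l): row=1 col=1 char='e'
After 3 (j): row=2 col=1 char='y'
After 4 (gg): row=0 col=0 char='o'
After 5 (l): row=0 col=1 char='n'
After 6 (w): row=0 col=5 char='b'
After 7 (k): row=0 col=5 char='b'
After 8 (b): row=0 col=0 char='o'
After 9 (k): row=0 col=0 char='o'
After 10 (h): row=0 col=0 char='o'
After 11 (k): row=0 col=0 char='o'
After 12 (k): row=0 col=0 char='o'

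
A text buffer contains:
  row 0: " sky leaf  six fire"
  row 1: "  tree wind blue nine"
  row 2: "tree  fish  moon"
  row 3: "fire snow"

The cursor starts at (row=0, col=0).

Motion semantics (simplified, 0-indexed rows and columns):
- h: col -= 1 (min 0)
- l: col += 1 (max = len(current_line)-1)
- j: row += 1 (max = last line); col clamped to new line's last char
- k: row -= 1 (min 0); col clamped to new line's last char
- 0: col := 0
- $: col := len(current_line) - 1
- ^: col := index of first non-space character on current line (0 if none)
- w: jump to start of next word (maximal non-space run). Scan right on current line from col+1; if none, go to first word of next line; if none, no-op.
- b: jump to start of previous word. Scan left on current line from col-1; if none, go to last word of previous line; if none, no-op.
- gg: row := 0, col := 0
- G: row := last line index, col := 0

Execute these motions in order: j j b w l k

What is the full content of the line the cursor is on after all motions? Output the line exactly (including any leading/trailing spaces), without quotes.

After 1 (j): row=1 col=0 char='_'
After 2 (j): row=2 col=0 char='t'
After 3 (b): row=1 col=17 char='n'
After 4 (w): row=2 col=0 char='t'
After 5 (l): row=2 col=1 char='r'
After 6 (k): row=1 col=1 char='_'

Answer:   tree wind blue nine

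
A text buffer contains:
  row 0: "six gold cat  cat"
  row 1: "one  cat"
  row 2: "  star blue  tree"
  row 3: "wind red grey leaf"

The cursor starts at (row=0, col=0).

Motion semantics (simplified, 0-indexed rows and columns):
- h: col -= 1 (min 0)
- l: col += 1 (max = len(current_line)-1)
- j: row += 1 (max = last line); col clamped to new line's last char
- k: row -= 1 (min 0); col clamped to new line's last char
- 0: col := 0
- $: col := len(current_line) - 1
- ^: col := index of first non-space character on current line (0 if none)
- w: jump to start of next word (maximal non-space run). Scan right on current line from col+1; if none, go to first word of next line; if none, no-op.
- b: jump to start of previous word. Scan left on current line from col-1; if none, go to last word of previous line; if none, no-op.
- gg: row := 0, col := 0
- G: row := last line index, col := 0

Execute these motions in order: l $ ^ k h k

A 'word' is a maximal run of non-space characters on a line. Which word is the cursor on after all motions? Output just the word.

After 1 (l): row=0 col=1 char='i'
After 2 ($): row=0 col=16 char='t'
After 3 (^): row=0 col=0 char='s'
After 4 (k): row=0 col=0 char='s'
After 5 (h): row=0 col=0 char='s'
After 6 (k): row=0 col=0 char='s'

Answer: six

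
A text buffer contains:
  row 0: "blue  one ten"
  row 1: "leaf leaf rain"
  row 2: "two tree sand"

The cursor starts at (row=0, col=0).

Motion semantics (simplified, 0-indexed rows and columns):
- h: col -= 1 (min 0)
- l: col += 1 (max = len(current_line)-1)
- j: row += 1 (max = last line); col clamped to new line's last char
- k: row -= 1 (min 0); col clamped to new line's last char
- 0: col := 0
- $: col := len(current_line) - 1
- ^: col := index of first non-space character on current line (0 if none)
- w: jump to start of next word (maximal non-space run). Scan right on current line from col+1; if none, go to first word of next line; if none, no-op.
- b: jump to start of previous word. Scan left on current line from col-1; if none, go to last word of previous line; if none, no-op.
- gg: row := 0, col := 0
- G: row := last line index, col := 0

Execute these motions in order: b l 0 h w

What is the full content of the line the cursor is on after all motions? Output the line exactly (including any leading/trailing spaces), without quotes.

After 1 (b): row=0 col=0 char='b'
After 2 (l): row=0 col=1 char='l'
After 3 (0): row=0 col=0 char='b'
After 4 (h): row=0 col=0 char='b'
After 5 (w): row=0 col=6 char='o'

Answer: blue  one ten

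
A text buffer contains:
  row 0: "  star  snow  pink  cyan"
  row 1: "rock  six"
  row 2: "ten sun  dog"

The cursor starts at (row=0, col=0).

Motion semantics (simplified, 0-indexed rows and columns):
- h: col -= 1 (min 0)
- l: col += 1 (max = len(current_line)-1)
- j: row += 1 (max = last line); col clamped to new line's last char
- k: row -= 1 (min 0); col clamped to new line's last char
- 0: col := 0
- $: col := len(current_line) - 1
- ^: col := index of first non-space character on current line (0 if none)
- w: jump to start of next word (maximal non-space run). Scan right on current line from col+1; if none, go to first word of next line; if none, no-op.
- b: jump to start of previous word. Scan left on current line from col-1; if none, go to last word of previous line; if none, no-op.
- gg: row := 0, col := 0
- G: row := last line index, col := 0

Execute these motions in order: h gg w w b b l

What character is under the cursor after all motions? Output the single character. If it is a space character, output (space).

After 1 (h): row=0 col=0 char='_'
After 2 (gg): row=0 col=0 char='_'
After 3 (w): row=0 col=2 char='s'
After 4 (w): row=0 col=8 char='s'
After 5 (b): row=0 col=2 char='s'
After 6 (b): row=0 col=2 char='s'
After 7 (l): row=0 col=3 char='t'

Answer: t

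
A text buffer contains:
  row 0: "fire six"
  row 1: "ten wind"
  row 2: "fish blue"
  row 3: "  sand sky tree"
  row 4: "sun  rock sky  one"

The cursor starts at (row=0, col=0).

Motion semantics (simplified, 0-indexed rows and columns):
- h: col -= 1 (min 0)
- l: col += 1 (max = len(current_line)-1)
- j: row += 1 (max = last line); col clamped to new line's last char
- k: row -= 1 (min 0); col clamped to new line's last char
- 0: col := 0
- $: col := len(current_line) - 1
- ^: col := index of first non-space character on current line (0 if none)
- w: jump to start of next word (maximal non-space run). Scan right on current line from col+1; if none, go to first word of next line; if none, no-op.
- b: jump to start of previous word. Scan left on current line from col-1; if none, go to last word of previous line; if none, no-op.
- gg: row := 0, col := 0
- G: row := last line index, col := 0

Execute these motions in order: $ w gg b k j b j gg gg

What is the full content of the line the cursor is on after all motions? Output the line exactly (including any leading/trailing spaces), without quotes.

After 1 ($): row=0 col=7 char='x'
After 2 (w): row=1 col=0 char='t'
After 3 (gg): row=0 col=0 char='f'
After 4 (b): row=0 col=0 char='f'
After 5 (k): row=0 col=0 char='f'
After 6 (j): row=1 col=0 char='t'
After 7 (b): row=0 col=5 char='s'
After 8 (j): row=1 col=5 char='i'
After 9 (gg): row=0 col=0 char='f'
After 10 (gg): row=0 col=0 char='f'

Answer: fire six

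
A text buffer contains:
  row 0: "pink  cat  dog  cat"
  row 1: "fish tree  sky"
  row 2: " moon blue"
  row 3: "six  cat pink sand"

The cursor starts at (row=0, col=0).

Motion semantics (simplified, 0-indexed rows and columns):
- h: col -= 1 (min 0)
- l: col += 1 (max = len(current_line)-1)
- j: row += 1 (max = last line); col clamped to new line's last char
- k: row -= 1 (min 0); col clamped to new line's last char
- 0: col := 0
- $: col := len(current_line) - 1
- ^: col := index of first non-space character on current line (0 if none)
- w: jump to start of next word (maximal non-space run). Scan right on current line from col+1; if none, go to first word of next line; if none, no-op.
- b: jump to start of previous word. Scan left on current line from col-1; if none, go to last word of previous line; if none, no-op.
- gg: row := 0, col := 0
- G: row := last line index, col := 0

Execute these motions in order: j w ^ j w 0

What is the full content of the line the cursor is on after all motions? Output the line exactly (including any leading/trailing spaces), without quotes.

After 1 (j): row=1 col=0 char='f'
After 2 (w): row=1 col=5 char='t'
After 3 (^): row=1 col=0 char='f'
After 4 (j): row=2 col=0 char='_'
After 5 (w): row=2 col=1 char='m'
After 6 (0): row=2 col=0 char='_'

Answer:  moon blue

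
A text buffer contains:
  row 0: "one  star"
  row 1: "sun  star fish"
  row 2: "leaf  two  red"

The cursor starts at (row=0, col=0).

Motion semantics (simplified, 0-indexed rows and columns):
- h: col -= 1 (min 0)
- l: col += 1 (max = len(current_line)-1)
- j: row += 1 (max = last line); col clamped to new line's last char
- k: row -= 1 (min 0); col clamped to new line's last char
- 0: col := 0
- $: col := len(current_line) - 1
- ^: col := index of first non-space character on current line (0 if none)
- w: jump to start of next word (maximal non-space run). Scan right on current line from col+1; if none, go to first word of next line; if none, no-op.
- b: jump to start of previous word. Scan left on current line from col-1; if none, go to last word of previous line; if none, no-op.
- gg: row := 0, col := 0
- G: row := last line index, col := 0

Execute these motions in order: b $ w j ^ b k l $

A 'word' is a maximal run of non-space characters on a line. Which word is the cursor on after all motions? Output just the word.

After 1 (b): row=0 col=0 char='o'
After 2 ($): row=0 col=8 char='r'
After 3 (w): row=1 col=0 char='s'
After 4 (j): row=2 col=0 char='l'
After 5 (^): row=2 col=0 char='l'
After 6 (b): row=1 col=10 char='f'
After 7 (k): row=0 col=8 char='r'
After 8 (l): row=0 col=8 char='r'
After 9 ($): row=0 col=8 char='r'

Answer: star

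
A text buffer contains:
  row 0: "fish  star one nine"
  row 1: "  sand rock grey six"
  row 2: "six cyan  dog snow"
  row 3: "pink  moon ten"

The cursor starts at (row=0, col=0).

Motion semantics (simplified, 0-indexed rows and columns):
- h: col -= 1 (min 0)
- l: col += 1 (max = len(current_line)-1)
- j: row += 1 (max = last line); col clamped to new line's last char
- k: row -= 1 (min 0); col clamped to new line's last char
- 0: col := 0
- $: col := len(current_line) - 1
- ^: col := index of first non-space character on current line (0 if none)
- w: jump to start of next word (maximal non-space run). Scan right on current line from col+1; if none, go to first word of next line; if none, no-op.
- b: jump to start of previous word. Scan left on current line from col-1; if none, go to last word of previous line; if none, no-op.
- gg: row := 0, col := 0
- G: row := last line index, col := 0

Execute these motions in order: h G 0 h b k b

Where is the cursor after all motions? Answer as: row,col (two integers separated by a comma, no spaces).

After 1 (h): row=0 col=0 char='f'
After 2 (G): row=3 col=0 char='p'
After 3 (0): row=3 col=0 char='p'
After 4 (h): row=3 col=0 char='p'
After 5 (b): row=2 col=14 char='s'
After 6 (k): row=1 col=14 char='e'
After 7 (b): row=1 col=12 char='g'

Answer: 1,12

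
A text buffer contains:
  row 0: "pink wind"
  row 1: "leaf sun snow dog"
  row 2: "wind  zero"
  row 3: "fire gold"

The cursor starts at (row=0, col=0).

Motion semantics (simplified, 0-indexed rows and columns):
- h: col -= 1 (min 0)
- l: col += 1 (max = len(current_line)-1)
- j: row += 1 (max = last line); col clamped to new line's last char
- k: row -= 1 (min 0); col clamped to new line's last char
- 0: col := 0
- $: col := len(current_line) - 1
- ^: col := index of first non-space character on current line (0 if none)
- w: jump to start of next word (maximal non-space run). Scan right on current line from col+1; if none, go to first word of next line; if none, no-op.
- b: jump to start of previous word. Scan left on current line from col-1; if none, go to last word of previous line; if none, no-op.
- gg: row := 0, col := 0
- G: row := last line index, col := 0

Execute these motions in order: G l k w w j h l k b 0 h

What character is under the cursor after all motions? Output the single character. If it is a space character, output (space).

Answer: w

Derivation:
After 1 (G): row=3 col=0 char='f'
After 2 (l): row=3 col=1 char='i'
After 3 (k): row=2 col=1 char='i'
After 4 (w): row=2 col=6 char='z'
After 5 (w): row=3 col=0 char='f'
After 6 (j): row=3 col=0 char='f'
After 7 (h): row=3 col=0 char='f'
After 8 (l): row=3 col=1 char='i'
After 9 (k): row=2 col=1 char='i'
After 10 (b): row=2 col=0 char='w'
After 11 (0): row=2 col=0 char='w'
After 12 (h): row=2 col=0 char='w'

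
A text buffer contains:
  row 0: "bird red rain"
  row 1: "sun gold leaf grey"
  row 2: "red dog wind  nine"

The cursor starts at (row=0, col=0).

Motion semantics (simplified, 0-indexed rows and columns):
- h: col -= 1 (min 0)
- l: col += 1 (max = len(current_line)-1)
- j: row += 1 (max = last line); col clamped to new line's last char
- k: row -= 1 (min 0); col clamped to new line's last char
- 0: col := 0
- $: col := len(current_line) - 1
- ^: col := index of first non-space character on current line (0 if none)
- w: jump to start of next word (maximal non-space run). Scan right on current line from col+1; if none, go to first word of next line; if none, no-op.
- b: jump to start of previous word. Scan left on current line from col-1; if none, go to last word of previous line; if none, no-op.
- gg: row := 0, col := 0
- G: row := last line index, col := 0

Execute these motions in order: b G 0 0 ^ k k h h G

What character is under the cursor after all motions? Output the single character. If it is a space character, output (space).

Answer: r

Derivation:
After 1 (b): row=0 col=0 char='b'
After 2 (G): row=2 col=0 char='r'
After 3 (0): row=2 col=0 char='r'
After 4 (0): row=2 col=0 char='r'
After 5 (^): row=2 col=0 char='r'
After 6 (k): row=1 col=0 char='s'
After 7 (k): row=0 col=0 char='b'
After 8 (h): row=0 col=0 char='b'
After 9 (h): row=0 col=0 char='b'
After 10 (G): row=2 col=0 char='r'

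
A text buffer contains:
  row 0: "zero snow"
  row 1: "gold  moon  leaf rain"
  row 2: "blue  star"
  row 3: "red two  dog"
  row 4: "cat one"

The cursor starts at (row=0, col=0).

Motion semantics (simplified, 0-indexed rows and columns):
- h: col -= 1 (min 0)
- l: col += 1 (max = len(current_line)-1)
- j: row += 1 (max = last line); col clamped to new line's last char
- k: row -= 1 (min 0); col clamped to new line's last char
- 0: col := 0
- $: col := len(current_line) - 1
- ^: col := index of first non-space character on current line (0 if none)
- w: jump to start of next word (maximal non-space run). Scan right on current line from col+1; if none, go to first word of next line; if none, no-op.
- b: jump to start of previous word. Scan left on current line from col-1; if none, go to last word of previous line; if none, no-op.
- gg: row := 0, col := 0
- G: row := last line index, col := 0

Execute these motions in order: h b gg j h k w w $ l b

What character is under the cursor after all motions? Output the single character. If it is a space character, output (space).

After 1 (h): row=0 col=0 char='z'
After 2 (b): row=0 col=0 char='z'
After 3 (gg): row=0 col=0 char='z'
After 4 (j): row=1 col=0 char='g'
After 5 (h): row=1 col=0 char='g'
After 6 (k): row=0 col=0 char='z'
After 7 (w): row=0 col=5 char='s'
After 8 (w): row=1 col=0 char='g'
After 9 ($): row=1 col=20 char='n'
After 10 (l): row=1 col=20 char='n'
After 11 (b): row=1 col=17 char='r'

Answer: r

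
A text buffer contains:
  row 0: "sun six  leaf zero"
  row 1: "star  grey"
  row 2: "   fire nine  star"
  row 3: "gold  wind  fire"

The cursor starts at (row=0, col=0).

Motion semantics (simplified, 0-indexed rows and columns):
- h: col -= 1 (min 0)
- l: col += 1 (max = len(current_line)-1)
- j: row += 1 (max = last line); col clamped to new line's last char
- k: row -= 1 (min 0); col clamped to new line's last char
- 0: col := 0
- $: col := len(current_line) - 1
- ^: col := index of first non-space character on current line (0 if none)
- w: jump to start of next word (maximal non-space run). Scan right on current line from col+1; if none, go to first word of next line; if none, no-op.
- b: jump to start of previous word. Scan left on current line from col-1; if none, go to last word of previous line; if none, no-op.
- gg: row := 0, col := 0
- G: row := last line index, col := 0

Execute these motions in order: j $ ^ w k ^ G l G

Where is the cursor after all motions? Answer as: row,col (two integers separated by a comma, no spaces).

After 1 (j): row=1 col=0 char='s'
After 2 ($): row=1 col=9 char='y'
After 3 (^): row=1 col=0 char='s'
After 4 (w): row=1 col=6 char='g'
After 5 (k): row=0 col=6 char='x'
After 6 (^): row=0 col=0 char='s'
After 7 (G): row=3 col=0 char='g'
After 8 (l): row=3 col=1 char='o'
After 9 (G): row=3 col=0 char='g'

Answer: 3,0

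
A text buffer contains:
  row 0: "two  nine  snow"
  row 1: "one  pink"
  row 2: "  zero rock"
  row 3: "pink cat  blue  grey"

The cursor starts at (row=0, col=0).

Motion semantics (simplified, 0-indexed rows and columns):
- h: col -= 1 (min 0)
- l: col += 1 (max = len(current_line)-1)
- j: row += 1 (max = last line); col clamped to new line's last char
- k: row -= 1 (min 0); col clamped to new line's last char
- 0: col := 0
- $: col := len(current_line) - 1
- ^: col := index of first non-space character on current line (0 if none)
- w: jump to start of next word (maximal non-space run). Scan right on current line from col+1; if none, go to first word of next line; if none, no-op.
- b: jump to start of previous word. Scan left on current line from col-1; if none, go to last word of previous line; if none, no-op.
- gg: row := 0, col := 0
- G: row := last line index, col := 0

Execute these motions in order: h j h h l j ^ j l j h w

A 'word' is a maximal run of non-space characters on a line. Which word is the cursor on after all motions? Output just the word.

Answer: cat

Derivation:
After 1 (h): row=0 col=0 char='t'
After 2 (j): row=1 col=0 char='o'
After 3 (h): row=1 col=0 char='o'
After 4 (h): row=1 col=0 char='o'
After 5 (l): row=1 col=1 char='n'
After 6 (j): row=2 col=1 char='_'
After 7 (^): row=2 col=2 char='z'
After 8 (j): row=3 col=2 char='n'
After 9 (l): row=3 col=3 char='k'
After 10 (j): row=3 col=3 char='k'
After 11 (h): row=3 col=2 char='n'
After 12 (w): row=3 col=5 char='c'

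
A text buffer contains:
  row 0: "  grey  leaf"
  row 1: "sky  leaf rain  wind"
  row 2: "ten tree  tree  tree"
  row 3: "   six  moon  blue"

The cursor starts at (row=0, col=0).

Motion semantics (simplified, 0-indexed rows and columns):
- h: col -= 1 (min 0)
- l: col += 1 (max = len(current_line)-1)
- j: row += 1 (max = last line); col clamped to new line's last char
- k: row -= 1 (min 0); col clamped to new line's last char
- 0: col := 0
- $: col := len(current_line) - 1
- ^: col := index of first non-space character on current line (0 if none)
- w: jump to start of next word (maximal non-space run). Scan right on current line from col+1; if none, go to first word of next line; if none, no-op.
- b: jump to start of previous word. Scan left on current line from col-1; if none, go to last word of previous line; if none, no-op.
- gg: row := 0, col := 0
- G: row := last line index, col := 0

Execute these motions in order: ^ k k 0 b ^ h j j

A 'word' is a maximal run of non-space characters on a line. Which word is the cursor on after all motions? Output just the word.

After 1 (^): row=0 col=2 char='g'
After 2 (k): row=0 col=2 char='g'
After 3 (k): row=0 col=2 char='g'
After 4 (0): row=0 col=0 char='_'
After 5 (b): row=0 col=0 char='_'
After 6 (^): row=0 col=2 char='g'
After 7 (h): row=0 col=1 char='_'
After 8 (j): row=1 col=1 char='k'
After 9 (j): row=2 col=1 char='e'

Answer: ten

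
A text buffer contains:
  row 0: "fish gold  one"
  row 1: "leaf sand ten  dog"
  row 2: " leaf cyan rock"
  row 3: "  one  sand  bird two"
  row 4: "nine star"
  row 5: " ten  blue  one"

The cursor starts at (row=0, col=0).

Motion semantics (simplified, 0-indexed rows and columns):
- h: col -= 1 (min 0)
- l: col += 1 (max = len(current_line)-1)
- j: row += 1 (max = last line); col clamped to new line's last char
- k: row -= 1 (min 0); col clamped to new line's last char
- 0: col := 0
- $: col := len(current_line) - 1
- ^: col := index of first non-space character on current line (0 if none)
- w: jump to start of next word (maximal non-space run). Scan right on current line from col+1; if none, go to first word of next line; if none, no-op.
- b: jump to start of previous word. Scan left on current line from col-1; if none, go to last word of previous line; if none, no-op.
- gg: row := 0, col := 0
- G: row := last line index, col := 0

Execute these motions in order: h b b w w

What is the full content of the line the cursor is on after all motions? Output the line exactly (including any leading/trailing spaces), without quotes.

Answer: fish gold  one

Derivation:
After 1 (h): row=0 col=0 char='f'
After 2 (b): row=0 col=0 char='f'
After 3 (b): row=0 col=0 char='f'
After 4 (w): row=0 col=5 char='g'
After 5 (w): row=0 col=11 char='o'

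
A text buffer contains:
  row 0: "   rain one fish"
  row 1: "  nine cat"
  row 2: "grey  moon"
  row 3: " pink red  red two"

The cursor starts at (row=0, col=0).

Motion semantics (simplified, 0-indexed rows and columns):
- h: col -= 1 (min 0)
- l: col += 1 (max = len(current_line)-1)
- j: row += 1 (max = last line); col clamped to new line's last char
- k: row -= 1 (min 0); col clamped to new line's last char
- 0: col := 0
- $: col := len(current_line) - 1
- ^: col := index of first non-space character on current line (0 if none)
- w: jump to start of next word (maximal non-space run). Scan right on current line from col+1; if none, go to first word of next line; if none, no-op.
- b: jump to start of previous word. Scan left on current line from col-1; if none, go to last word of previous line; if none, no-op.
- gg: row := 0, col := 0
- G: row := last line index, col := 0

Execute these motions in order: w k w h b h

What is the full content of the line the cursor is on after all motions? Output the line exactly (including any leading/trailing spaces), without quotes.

Answer:    rain one fish

Derivation:
After 1 (w): row=0 col=3 char='r'
After 2 (k): row=0 col=3 char='r'
After 3 (w): row=0 col=8 char='o'
After 4 (h): row=0 col=7 char='_'
After 5 (b): row=0 col=3 char='r'
After 6 (h): row=0 col=2 char='_'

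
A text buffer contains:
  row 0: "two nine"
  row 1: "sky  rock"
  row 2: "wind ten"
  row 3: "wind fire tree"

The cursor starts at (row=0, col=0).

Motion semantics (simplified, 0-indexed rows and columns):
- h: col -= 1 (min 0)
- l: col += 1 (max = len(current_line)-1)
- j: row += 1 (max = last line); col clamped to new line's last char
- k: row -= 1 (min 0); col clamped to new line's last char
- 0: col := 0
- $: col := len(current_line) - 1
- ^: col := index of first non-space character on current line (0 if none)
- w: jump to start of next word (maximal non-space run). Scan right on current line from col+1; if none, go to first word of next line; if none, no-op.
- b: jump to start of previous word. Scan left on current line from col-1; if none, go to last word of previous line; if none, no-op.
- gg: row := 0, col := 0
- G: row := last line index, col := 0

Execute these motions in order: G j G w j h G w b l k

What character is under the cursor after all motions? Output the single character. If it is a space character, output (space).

After 1 (G): row=3 col=0 char='w'
After 2 (j): row=3 col=0 char='w'
After 3 (G): row=3 col=0 char='w'
After 4 (w): row=3 col=5 char='f'
After 5 (j): row=3 col=5 char='f'
After 6 (h): row=3 col=4 char='_'
After 7 (G): row=3 col=0 char='w'
After 8 (w): row=3 col=5 char='f'
After 9 (b): row=3 col=0 char='w'
After 10 (l): row=3 col=1 char='i'
After 11 (k): row=2 col=1 char='i'

Answer: i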